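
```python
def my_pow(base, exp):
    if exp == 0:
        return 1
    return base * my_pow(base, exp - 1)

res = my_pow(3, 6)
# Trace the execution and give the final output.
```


my_pow(3, 6)
= 3 * my_pow(3, 5)
= 3 * 3 * my_pow(3, 4)
= 3 * 3 * 3 * my_pow(3, 3)
= 3 * 3 * 3 * 3 * my_pow(3, 2)
= 3 * 3 * 3 * 3 * 3 * my_pow(3, 1)
= 3 * 3 * 3 * 3 * 3 * 3 * my_pow(3, 0)
= 3 * 3 * 3 * 3 * 3 * 3 * 1
= 729


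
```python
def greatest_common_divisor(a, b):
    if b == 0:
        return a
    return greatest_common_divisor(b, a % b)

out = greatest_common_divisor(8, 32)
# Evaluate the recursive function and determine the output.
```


greatest_common_divisor(8, 32)
= greatest_common_divisor(32, 8 % 32) = greatest_common_divisor(32, 8)
= greatest_common_divisor(8, 32 % 8) = greatest_common_divisor(8, 0)
b == 0, return a = 8


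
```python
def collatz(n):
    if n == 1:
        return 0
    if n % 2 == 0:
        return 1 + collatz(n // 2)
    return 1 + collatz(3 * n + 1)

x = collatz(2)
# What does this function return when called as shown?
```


collatz(2)
2 is even -> collatz(1)
Reached 1 after 1 steps
= 1


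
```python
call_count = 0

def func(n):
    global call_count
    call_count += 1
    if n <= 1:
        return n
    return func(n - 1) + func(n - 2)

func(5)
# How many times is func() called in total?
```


func(5) calls func(4) and func(3); each non-base call branches into two more.
Let C(k) = total number of calls made by func(k), including the call to func(k) itself.
Base cases: C(0) = 1, C(1) = 1
Recurrence: C(k) = 1 + C(k-1) + C(k-2)
  C(2) = 1 + C(1) + C(0) = 1 + 1 + 1 = 3
  C(3) = 1 + C(2) + C(1) = 1 + 3 + 1 = 5
  C(4) = 1 + C(3) + C(2) = 1 + 5 + 3 = 9
  C(5) = 1 + C(4) + C(3) = 1 + 9 + 5 = 15
Total calls = C(5) = 15


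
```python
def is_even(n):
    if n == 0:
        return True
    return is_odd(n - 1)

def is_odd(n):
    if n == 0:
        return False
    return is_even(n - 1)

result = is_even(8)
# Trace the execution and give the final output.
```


is_even(8)
= is_odd(7)
= is_even(6)
= is_odd(5)
= is_even(4)
= is_odd(3)
= is_even(2)
= is_odd(1)
= is_even(0)
n == 0: return True
= True


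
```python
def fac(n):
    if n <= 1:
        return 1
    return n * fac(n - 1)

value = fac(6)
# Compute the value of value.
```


fac(6)
= 6 * fac(5)
= 6 * 5 * fac(4)
= 6 * 5 * 4 * fac(3)
= 6 * 5 * 4 * 3 * fac(2)
= 6 * 5 * 4 * 3 * 2 * fac(1)
= 6 * 5 * 4 * 3 * 2 * 1
= 720


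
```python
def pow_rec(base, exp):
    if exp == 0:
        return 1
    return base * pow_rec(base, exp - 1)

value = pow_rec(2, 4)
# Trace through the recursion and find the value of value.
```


pow_rec(2, 4)
= 2 * pow_rec(2, 3)
= 2 * 2 * pow_rec(2, 2)
= 2 * 2 * 2 * pow_rec(2, 1)
= 2 * 2 * 2 * 2 * pow_rec(2, 0)
= 2 * 2 * 2 * 2 * 1
= 16


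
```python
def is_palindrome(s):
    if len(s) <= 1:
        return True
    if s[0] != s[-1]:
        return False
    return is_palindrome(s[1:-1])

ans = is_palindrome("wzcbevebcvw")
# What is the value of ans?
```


is_palindrome("wzcbevebcvw")
"wzcbevebcvw": s[0]='w' == s[-1]='w' -> is_palindrome("zcbevebcv")
"zcbevebcv": s[0]='z' != s[-1]='v' -> False
= False


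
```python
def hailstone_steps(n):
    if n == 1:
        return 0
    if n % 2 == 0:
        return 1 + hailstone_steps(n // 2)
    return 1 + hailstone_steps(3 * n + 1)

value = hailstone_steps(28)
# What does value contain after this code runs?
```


hailstone_steps(28)
28 is even -> hailstone_steps(14)
14 is even -> hailstone_steps(7)
7 is odd -> 3*7+1 = 22 -> hailstone_steps(22)
22 is even -> hailstone_steps(11)
11 is odd -> 3*11+1 = 34 -> hailstone_steps(34)
34 is even -> hailstone_steps(17)
17 is odd -> 3*17+1 = 52 -> hailstone_steps(52)
52 is even -> hailstone_steps(26)
26 is even -> hailstone_steps(13)
13 is odd -> 3*13+1 = 40 -> hailstone_steps(40)
40 is even -> hailstone_steps(20)
20 is even -> hailstone_steps(10)
10 is even -> hailstone_steps(5)
5 is odd -> 3*5+1 = 16 -> hailstone_steps(16)
16 is even -> hailstone_steps(8)
8 is even -> hailstone_steps(4)
4 is even -> hailstone_steps(2)
2 is even -> hailstone_steps(1)
Reached 1 after 18 steps
= 18


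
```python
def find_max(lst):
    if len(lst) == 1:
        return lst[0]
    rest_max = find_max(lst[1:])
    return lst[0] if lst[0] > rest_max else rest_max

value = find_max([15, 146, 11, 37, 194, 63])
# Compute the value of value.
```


find_max([15, 146, 11, 37, 194, 63])
= compare 15 with find_max([146, 11, 37, 194, 63])
= compare 146 with find_max([11, 37, 194, 63])
= compare 11 with find_max([37, 194, 63])
= compare 37 with find_max([194, 63])
= compare 194 with find_max([63])
Base: find_max([63]) = 63
compare 194 with 63: max = 194
compare 37 with 194: max = 194
compare 11 with 194: max = 194
compare 146 with 194: max = 194
compare 15 with 194: max = 194
= 194


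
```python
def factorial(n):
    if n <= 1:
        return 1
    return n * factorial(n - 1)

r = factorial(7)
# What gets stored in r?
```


factorial(7)
= 7 * factorial(6)
= 7 * 6 * factorial(5)
= 7 * 6 * 5 * factorial(4)
= 7 * 6 * 5 * 4 * factorial(3)
= 7 * 6 * 5 * 4 * 3 * factorial(2)
= 7 * 6 * 5 * 4 * 3 * 2 * factorial(1)
= 7 * 6 * 5 * 4 * 3 * 2 * 1
= 5040


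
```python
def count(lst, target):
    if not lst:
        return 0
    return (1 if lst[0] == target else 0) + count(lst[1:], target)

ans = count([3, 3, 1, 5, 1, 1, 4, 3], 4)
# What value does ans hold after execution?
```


count([3, 3, 1, 5, 1, 1, 4, 3], 4)
lst[0]=3 != 4: 0 + count([3, 1, 5, 1, 1, 4, 3], 4)
lst[0]=3 != 4: 0 + count([1, 5, 1, 1, 4, 3], 4)
lst[0]=1 != 4: 0 + count([5, 1, 1, 4, 3], 4)
lst[0]=5 != 4: 0 + count([1, 1, 4, 3], 4)
lst[0]=1 != 4: 0 + count([1, 4, 3], 4)
lst[0]=1 != 4: 0 + count([4, 3], 4)
lst[0]=4 == 4: 1 + count([3], 4)
lst[0]=3 != 4: 0 + count([], 4)
= 1


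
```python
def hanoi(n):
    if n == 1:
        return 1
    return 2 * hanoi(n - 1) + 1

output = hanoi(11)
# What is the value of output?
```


hanoi(11)
= 2 * hanoi(10) + 1
= 2 * (2 * hanoi(9) + 1) + 1
= 2 * (2 * (2 * hanoi(8) + 1) + 1) + 1
= 2 * (2 * (2 * (2 * hanoi(7) + 1) + 1) + 1) + 1
= 2 * (2 * (2 * (2 * (2 * hanoi(6) + 1) + 1) + 1) + 1) + 1
= 2 * (2 * (2 * (2 * (2 * (2 * hanoi(5) + 1) + 1) + 1) + 1) + 1) + 1
= 2 * (2 * (2 * (2 * (2 * (2 * (2 * hanoi(4) + 1) + 1) + 1) + 1) + 1) + 1) + 1
= 2 * (2 * (2 * (2 * (2 * (2 * (2 * (2 * hanoi(3) + 1) + 1) + 1) + 1) + 1) + 1) + 1) + 1
= 2 * (2 * (2 * (2 * (2 * (2 * (2 * (2 * (2 * hanoi(2) + 1) + 1) + 1) + 1) + 1) + 1) + 1) + 1) + 1
= 2 * (2 * (2 * (2 * (2 * (2 * (2 * (2 * (2 * (2 * hanoi(1) + 1) + 1) + 1) + 1) + 1) + 1) + 1) + 1) + 1) + 1
Now compute bottom-up:
hanoi(1) = 1
hanoi(2) = 2 * 1 + 1 = 3
hanoi(3) = 2 * 3 + 1 = 7
hanoi(4) = 2 * 7 + 1 = 15
hanoi(5) = 2 * 15 + 1 = 31
hanoi(6) = 2 * 31 + 1 = 63
hanoi(7) = 2 * 63 + 1 = 127
hanoi(8) = 2 * 127 + 1 = 255
hanoi(9) = 2 * 255 + 1 = 511
hanoi(10) = 2 * 511 + 1 = 1023
hanoi(11) = 2 * 1023 + 1 = 2047
= 2047


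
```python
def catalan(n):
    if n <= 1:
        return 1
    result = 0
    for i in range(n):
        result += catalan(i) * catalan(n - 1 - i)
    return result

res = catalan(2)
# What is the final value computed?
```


catalan(2)
= sum of catalan(i) * catalan(2-1-i) for i in 0..1
  catalan(0)*catalan(1) = 1*1 = 1
  catalan(1)*catalan(0) = 1*1 = 1
= 1 + 1
= 2


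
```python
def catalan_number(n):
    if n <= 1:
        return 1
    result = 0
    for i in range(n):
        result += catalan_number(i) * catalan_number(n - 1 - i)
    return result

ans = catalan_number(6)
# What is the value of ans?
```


catalan_number(6)
= sum of catalan_number(i) * catalan_number(6-1-i) for i in 0..5
First compute sub-values bottom-up:
  catalan_number(0) = 1, catalan_number(1) = 1
  catalan_number(2) = 1*1 + 1*1 = 2
  catalan_number(3) = 1*2 + 1*1 + 2*1 = 5
  catalan_number(4) = 1*5 + 1*2 + 2*1 + 5*1 = 14
  catalan_number(5) = 1*14 + 1*5 + 2*2 + 5*1 + 14*1 = 42
Now catalan_number(6):
  catalan_number(0)*catalan_number(5) = 1*42 = 42
  catalan_number(1)*catalan_number(4) = 1*14 = 14
  catalan_number(2)*catalan_number(3) = 2*5 = 10
  catalan_number(3)*catalan_number(2) = 5*2 = 10
  catalan_number(4)*catalan_number(1) = 14*1 = 14
  catalan_number(5)*catalan_number(0) = 42*1 = 42
= 42 + 14 + 10 + 10 + 14 + 42
= 132


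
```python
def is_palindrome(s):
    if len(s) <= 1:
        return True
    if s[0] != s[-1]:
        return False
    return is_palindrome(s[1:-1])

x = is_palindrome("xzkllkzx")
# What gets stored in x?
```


is_palindrome("xzkllkzx")
"xzkllkzx": s[0]='x' == s[-1]='x' -> is_palindrome("zkllkz")
"zkllkz": s[0]='z' == s[-1]='z' -> is_palindrome("kllk")
"kllk": s[0]='k' == s[-1]='k' -> is_palindrome("ll")
"ll": s[0]='l' == s[-1]='l' -> is_palindrome("")
"": len <= 1 -> True
= True


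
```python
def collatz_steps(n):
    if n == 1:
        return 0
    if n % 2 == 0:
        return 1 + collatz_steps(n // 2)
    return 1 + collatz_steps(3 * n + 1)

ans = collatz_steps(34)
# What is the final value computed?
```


collatz_steps(34)
34 is even -> collatz_steps(17)
17 is odd -> 3*17+1 = 52 -> collatz_steps(52)
52 is even -> collatz_steps(26)
26 is even -> collatz_steps(13)
13 is odd -> 3*13+1 = 40 -> collatz_steps(40)
40 is even -> collatz_steps(20)
20 is even -> collatz_steps(10)
10 is even -> collatz_steps(5)
5 is odd -> 3*5+1 = 16 -> collatz_steps(16)
16 is even -> collatz_steps(8)
8 is even -> collatz_steps(4)
4 is even -> collatz_steps(2)
2 is even -> collatz_steps(1)
Reached 1 after 13 steps
= 13


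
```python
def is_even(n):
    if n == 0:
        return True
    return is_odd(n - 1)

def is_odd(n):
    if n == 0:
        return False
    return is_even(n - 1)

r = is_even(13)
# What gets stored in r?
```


is_even(13)
= is_odd(12)
= is_even(11)
= is_odd(10)
= is_even(9)
= is_odd(8)
= is_even(7)
= is_odd(6)
= is_even(5)
= is_odd(4)
= is_even(3)
= is_odd(2)
= is_even(1)
= is_odd(0)
n == 0: return False
= False


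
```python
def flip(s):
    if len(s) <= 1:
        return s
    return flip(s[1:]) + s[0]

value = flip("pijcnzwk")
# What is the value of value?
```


flip("pijcnzwk")
= flip("ijcnzwk") + "p"
= flip("jcnzwk") + "i" + "p"
= flip("cnzwk") + "j" + "i" + "p"
= flip("nzwk") + "c" + "j" + "i" + "p"
= flip("zwk") + "n" + "c" + "j" + "i" + "p"
= flip("wk") + "z" + "n" + "c" + "j" + "i" + "p"
= flip("k") + "w" + "z" + "n" + "c" + "j" + "i" + "p"
= "k" + "w" + "z" + "n" + "c" + "j" + "i" + "p"
= "kwzncjip"


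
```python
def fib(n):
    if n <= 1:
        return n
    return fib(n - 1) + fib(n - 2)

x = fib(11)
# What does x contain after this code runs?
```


fib(11)
= fib(10) + fib(9)
= (fib(9) + fib(8)) + fib(9)
Computing bottom-up: fib(0)=0, fib(1)=1, fib(2)=1, fib(3)=2, fib(4)=3, fib(5)=5, fib(6)=8, fib(7)=13, fib(8)=21, fib(9)=34, fib(10)=55, fib(11)=89
= 89


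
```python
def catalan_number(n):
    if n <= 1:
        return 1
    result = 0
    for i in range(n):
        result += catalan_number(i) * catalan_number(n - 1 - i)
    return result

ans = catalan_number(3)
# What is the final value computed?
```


catalan_number(3)
= sum of catalan_number(i) * catalan_number(3-1-i) for i in 0..2
First compute sub-values bottom-up:
  catalan_number(0) = 1, catalan_number(1) = 1
  catalan_number(2) = 1*1 + 1*1 = 2
Now catalan_number(3):
  catalan_number(0)*catalan_number(2) = 1*2 = 2
  catalan_number(1)*catalan_number(1) = 1*1 = 1
  catalan_number(2)*catalan_number(0) = 2*1 = 2
= 2 + 1 + 2
= 5


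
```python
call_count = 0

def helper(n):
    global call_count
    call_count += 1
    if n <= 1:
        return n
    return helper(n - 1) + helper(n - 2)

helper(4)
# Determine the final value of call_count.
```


helper(4) calls helper(3) and helper(2); each non-base call branches into two more.
Let C(k) = total number of calls made by helper(k), including the call to helper(k) itself.
Base cases: C(0) = 1, C(1) = 1
Recurrence: C(k) = 1 + C(k-1) + C(k-2)
  C(2) = 1 + C(1) + C(0) = 1 + 1 + 1 = 3
  C(3) = 1 + C(2) + C(1) = 1 + 3 + 1 = 5
  C(4) = 1 + C(3) + C(2) = 1 + 5 + 3 = 9
Total calls = C(4) = 9


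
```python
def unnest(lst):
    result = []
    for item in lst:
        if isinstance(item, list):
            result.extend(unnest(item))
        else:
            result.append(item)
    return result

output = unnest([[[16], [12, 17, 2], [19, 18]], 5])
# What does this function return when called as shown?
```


unnest([[[16], [12, 17, 2], [19, 18]], 5])
Processing each element:
  [[16], [12, 17, 2], [19, 18]] is a list -> unnest recursively -> [16, 12, 17, 2, 19, 18]
  5 is not a list -> append 5
= [16, 12, 17, 2, 19, 18, 5]


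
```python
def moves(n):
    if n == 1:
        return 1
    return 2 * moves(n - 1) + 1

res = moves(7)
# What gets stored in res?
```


moves(7)
= 2 * moves(6) + 1
= 2 * (2 * moves(5) + 1) + 1
= 2 * (2 * (2 * moves(4) + 1) + 1) + 1
= 2 * (2 * (2 * (2 * moves(3) + 1) + 1) + 1) + 1
= 2 * (2 * (2 * (2 * (2 * moves(2) + 1) + 1) + 1) + 1) + 1
= 2 * (2 * (2 * (2 * (2 * (2 * moves(1) + 1) + 1) + 1) + 1) + 1) + 1
Now compute bottom-up:
moves(1) = 1
moves(2) = 2 * 1 + 1 = 3
moves(3) = 2 * 3 + 1 = 7
moves(4) = 2 * 7 + 1 = 15
moves(5) = 2 * 15 + 1 = 31
moves(6) = 2 * 31 + 1 = 63
moves(7) = 2 * 63 + 1 = 127
= 127


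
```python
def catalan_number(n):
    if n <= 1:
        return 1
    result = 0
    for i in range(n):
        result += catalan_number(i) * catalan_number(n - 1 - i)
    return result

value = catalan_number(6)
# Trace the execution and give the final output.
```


catalan_number(6)
= sum of catalan_number(i) * catalan_number(6-1-i) for i in 0..5
First compute sub-values bottom-up:
  catalan_number(0) = 1, catalan_number(1) = 1
  catalan_number(2) = 1*1 + 1*1 = 2
  catalan_number(3) = 1*2 + 1*1 + 2*1 = 5
  catalan_number(4) = 1*5 + 1*2 + 2*1 + 5*1 = 14
  catalan_number(5) = 1*14 + 1*5 + 2*2 + 5*1 + 14*1 = 42
Now catalan_number(6):
  catalan_number(0)*catalan_number(5) = 1*42 = 42
  catalan_number(1)*catalan_number(4) = 1*14 = 14
  catalan_number(2)*catalan_number(3) = 2*5 = 10
  catalan_number(3)*catalan_number(2) = 5*2 = 10
  catalan_number(4)*catalan_number(1) = 14*1 = 14
  catalan_number(5)*catalan_number(0) = 42*1 = 42
= 42 + 14 + 10 + 10 + 14 + 42
= 132


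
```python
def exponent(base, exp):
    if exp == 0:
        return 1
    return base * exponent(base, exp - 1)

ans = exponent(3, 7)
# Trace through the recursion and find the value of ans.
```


exponent(3, 7)
= 3 * exponent(3, 6)
= 3 * 3 * exponent(3, 5)
= 3 * 3 * 3 * exponent(3, 4)
= 3 * 3 * 3 * 3 * exponent(3, 3)
= 3 * 3 * 3 * 3 * 3 * exponent(3, 2)
= 3 * 3 * 3 * 3 * 3 * 3 * exponent(3, 1)
= 3 * 3 * 3 * 3 * 3 * 3 * 3 * exponent(3, 0)
= 3 * 3 * 3 * 3 * 3 * 3 * 3 * 1
= 2187


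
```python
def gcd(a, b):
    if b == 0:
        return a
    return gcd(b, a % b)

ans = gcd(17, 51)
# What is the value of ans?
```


gcd(17, 51)
= gcd(51, 17 % 51) = gcd(51, 17)
= gcd(17, 51 % 17) = gcd(17, 0)
b == 0, return a = 17


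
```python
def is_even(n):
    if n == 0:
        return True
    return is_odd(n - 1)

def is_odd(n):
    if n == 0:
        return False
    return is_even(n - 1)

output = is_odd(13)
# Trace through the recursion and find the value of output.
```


is_odd(13)
= is_even(12)
= is_odd(11)
= is_even(10)
= is_odd(9)
= is_even(8)
= is_odd(7)
= is_even(6)
= is_odd(5)
= is_even(4)
= is_odd(3)
= is_even(2)
= is_odd(1)
= is_even(0)
n == 0: return True
= True


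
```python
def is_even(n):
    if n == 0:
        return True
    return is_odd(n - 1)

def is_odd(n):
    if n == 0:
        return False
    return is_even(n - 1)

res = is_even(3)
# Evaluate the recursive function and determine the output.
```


is_even(3)
= is_odd(2)
= is_even(1)
= is_odd(0)
n == 0: return False
= False


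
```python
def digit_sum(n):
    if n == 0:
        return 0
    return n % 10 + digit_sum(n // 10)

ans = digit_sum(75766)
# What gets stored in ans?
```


digit_sum(75766)
= 6 + digit_sum(7576)
= 6 + 6 + digit_sum(757)
= 6 + 6 + 7 + digit_sum(75)
= 6 + 6 + 7 + 5 + digit_sum(7)
= 6 + 6 + 7 + 5 + 7 + digit_sum(0)
= 6 + 6 + 7 + 5 + 7 + 0
= 31


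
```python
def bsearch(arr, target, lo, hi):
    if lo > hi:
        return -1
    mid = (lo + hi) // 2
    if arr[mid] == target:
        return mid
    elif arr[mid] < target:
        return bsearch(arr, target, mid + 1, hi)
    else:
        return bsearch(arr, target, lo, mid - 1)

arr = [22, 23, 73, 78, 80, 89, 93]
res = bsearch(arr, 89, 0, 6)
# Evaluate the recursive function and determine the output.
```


bsearch(arr, 89, 0, 6)
lo=0, hi=6, mid=3, arr[mid]=78
78 < 89, search right half
lo=4, hi=6, mid=5, arr[mid]=89
arr[5] == 89, found at index 5
= 5


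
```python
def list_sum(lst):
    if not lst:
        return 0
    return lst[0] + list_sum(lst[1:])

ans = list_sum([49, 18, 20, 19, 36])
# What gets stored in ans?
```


list_sum([49, 18, 20, 19, 36])
= 49 + list_sum([18, 20, 19, 36])
= 49 + 18 + list_sum([20, 19, 36])
= 49 + 18 + 20 + list_sum([19, 36])
= 49 + 18 + 20 + 19 + list_sum([36])
= 49 + 18 + 20 + 19 + 36 + list_sum([])
= 49 + 18 + 20 + 19 + 36 + 0
= 142


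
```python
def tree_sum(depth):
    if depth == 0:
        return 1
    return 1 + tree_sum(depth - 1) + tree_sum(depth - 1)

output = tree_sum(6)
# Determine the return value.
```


tree_sum(6)
= 1 + tree_sum(5) + tree_sum(5)
= 1 + 2 * tree_sum(5)
tree_sum(k) = 2^(k+1) - 1
tree_sum(0) = 1
tree_sum(1) = 3
tree_sum(2) = 7
tree_sum(3) = 15
tree_sum(4) = 31
tree_sum(6) = 2^7 - 1 = 127


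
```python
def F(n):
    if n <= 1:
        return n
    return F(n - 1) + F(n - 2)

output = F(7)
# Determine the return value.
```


F(7)
= F(6) + F(5)
= (F(5) + F(4)) + F(5)
Computing bottom-up: F(0)=0, F(1)=1, F(2)=1, F(3)=2, F(4)=3, F(5)=5, F(6)=8, F(7)=13
= 13


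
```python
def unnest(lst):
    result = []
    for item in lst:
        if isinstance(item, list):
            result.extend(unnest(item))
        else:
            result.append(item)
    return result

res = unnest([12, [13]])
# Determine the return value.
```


unnest([12, [13]])
Processing each element:
  12 is not a list -> append 12
  [13] is a list -> unnest recursively -> [13]
= [12, 13]


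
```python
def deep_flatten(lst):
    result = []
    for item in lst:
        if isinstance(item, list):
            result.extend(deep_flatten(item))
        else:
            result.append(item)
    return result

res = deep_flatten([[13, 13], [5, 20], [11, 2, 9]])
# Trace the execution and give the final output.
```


deep_flatten([[13, 13], [5, 20], [11, 2, 9]])
Processing each element:
  [13, 13] is a list -> deep_flatten recursively -> [13, 13]
  [5, 20] is a list -> deep_flatten recursively -> [5, 20]
  [11, 2, 9] is a list -> deep_flatten recursively -> [11, 2, 9]
= [13, 13, 5, 20, 11, 2, 9]


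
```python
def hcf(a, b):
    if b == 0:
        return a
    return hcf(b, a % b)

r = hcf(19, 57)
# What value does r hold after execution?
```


hcf(19, 57)
= hcf(57, 19 % 57) = hcf(57, 19)
= hcf(19, 57 % 19) = hcf(19, 0)
b == 0, return a = 19


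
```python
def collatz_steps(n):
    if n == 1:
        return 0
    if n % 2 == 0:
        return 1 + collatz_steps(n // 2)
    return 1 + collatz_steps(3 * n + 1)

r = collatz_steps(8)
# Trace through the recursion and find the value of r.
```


collatz_steps(8)
8 is even -> collatz_steps(4)
4 is even -> collatz_steps(2)
2 is even -> collatz_steps(1)
Reached 1 after 3 steps
= 3


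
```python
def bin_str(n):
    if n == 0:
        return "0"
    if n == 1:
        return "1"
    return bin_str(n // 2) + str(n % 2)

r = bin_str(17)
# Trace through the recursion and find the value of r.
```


bin_str(17)
= bin_str(8) + "1"
= bin_str(4) + "0" + "1"
= bin_str(2) + "0" + "0" + "1"
= bin_str(1) + "0" + "0" + "0" + "1"
= "1" + "0" + "0" + "0" + "1"
= "10001"


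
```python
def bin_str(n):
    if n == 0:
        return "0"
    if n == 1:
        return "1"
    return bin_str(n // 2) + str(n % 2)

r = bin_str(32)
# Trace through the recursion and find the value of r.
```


bin_str(32)
= bin_str(16) + "0"
= bin_str(8) + "0" + "0"
= bin_str(4) + "0" + "0" + "0"
= bin_str(2) + "0" + "0" + "0" + "0"
= bin_str(1) + "0" + "0" + "0" + "0" + "0"
= "1" + "0" + "0" + "0" + "0" + "0"
= "100000"


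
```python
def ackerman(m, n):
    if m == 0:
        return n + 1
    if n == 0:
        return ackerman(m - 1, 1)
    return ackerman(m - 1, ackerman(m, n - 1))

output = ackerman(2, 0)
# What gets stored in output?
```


ackerman(2, 0)
n == 0: return ackerman(1, 1)
= ackerman(1, 1) = 3
= 3


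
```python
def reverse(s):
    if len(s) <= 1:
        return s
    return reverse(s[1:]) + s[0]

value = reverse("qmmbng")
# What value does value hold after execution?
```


reverse("qmmbng")
= reverse("mmbng") + "q"
= reverse("mbng") + "m" + "q"
= reverse("bng") + "m" + "m" + "q"
= reverse("ng") + "b" + "m" + "m" + "q"
= reverse("g") + "n" + "b" + "m" + "m" + "q"
= "g" + "n" + "b" + "m" + "m" + "q"
= "gnbmmq"


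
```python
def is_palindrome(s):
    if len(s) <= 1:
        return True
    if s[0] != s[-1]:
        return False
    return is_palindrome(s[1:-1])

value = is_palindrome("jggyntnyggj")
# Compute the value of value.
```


is_palindrome("jggyntnyggj")
"jggyntnyggj": s[0]='j' == s[-1]='j' -> is_palindrome("ggyntnygg")
"ggyntnygg": s[0]='g' == s[-1]='g' -> is_palindrome("gyntnyg")
"gyntnyg": s[0]='g' == s[-1]='g' -> is_palindrome("yntny")
"yntny": s[0]='y' == s[-1]='y' -> is_palindrome("ntn")
"ntn": s[0]='n' == s[-1]='n' -> is_palindrome("t")
"t": len <= 1 -> True
= True


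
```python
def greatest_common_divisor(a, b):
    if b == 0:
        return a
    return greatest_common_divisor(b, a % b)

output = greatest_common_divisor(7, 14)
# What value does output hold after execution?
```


greatest_common_divisor(7, 14)
= greatest_common_divisor(14, 7 % 14) = greatest_common_divisor(14, 7)
= greatest_common_divisor(7, 14 % 7) = greatest_common_divisor(7, 0)
b == 0, return a = 7


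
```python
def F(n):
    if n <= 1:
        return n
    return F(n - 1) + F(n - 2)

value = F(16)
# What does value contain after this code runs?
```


F(16)
= F(15) + F(14)
= (F(14) + F(13)) + F(14)
Computing bottom-up: F(0)=0, F(1)=1, F(2)=1, F(3)=2, F(4)=3, F(5)=5, F(6)=8, F(7)=13, F(8)=21, F(9)=34, F(10)=55, F(11)=89, F(12)=144, F(13)=233, F(14)=377, F(15)=610, F(16)=987
= 987


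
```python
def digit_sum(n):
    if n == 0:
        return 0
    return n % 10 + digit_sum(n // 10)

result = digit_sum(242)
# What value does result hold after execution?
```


digit_sum(242)
= 2 + digit_sum(24)
= 2 + 4 + digit_sum(2)
= 2 + 4 + 2 + digit_sum(0)
= 2 + 4 + 2 + 0
= 8


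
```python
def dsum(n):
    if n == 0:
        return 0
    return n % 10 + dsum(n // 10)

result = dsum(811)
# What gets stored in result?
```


dsum(811)
= 1 + dsum(81)
= 1 + 1 + dsum(8)
= 1 + 1 + 8 + dsum(0)
= 1 + 1 + 8 + 0
= 10


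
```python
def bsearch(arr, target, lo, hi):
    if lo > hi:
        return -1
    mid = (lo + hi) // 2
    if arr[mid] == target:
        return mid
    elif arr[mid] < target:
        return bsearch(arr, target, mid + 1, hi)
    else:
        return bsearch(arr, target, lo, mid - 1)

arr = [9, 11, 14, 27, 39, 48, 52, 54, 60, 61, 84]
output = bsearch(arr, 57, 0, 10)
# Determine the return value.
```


bsearch(arr, 57, 0, 10)
lo=0, hi=10, mid=5, arr[mid]=48
48 < 57, search right half
lo=6, hi=10, mid=8, arr[mid]=60
60 > 57, search left half
lo=6, hi=7, mid=6, arr[mid]=52
52 < 57, search right half
lo=7, hi=7, mid=7, arr[mid]=54
54 < 57, search right half
lo > hi, target not found, return -1
= -1


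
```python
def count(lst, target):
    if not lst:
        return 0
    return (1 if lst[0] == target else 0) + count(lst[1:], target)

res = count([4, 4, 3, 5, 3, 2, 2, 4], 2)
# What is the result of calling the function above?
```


count([4, 4, 3, 5, 3, 2, 2, 4], 2)
lst[0]=4 != 2: 0 + count([4, 3, 5, 3, 2, 2, 4], 2)
lst[0]=4 != 2: 0 + count([3, 5, 3, 2, 2, 4], 2)
lst[0]=3 != 2: 0 + count([5, 3, 2, 2, 4], 2)
lst[0]=5 != 2: 0 + count([3, 2, 2, 4], 2)
lst[0]=3 != 2: 0 + count([2, 2, 4], 2)
lst[0]=2 == 2: 1 + count([2, 4], 2)
lst[0]=2 == 2: 1 + count([4], 2)
lst[0]=4 != 2: 0 + count([], 2)
= 2


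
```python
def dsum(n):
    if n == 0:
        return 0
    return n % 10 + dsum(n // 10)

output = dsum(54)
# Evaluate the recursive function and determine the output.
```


dsum(54)
= 4 + dsum(5)
= 4 + 5 + dsum(0)
= 4 + 5 + 0
= 9


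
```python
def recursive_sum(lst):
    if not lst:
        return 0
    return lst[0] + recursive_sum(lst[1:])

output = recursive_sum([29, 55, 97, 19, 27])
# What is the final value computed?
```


recursive_sum([29, 55, 97, 19, 27])
= 29 + recursive_sum([55, 97, 19, 27])
= 29 + 55 + recursive_sum([97, 19, 27])
= 29 + 55 + 97 + recursive_sum([19, 27])
= 29 + 55 + 97 + 19 + recursive_sum([27])
= 29 + 55 + 97 + 19 + 27 + recursive_sum([])
= 29 + 55 + 97 + 19 + 27 + 0
= 227


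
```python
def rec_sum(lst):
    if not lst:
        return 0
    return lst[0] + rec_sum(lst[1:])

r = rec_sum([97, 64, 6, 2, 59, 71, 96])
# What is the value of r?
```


rec_sum([97, 64, 6, 2, 59, 71, 96])
= 97 + rec_sum([64, 6, 2, 59, 71, 96])
= 97 + 64 + rec_sum([6, 2, 59, 71, 96])
= 97 + 64 + 6 + rec_sum([2, 59, 71, 96])
= 97 + 64 + 6 + 2 + rec_sum([59, 71, 96])
= 97 + 64 + 6 + 2 + 59 + rec_sum([71, 96])
= 97 + 64 + 6 + 2 + 59 + 71 + rec_sum([96])
= 97 + 64 + 6 + 2 + 59 + 71 + 96 + rec_sum([])
= 97 + 64 + 6 + 2 + 59 + 71 + 96 + 0
= 395


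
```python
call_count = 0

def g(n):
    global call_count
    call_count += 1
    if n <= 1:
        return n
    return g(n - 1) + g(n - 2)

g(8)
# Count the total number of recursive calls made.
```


g(8) calls g(7) and g(6); each non-base call branches into two more.
Let C(k) = total number of calls made by g(k), including the call to g(k) itself.
Base cases: C(0) = 1, C(1) = 1
Recurrence: C(k) = 1 + C(k-1) + C(k-2)
  C(2) = 1 + C(1) + C(0) = 1 + 1 + 1 = 3
  C(3) = 1 + C(2) + C(1) = 1 + 3 + 1 = 5
  C(4) = 1 + C(3) + C(2) = 1 + 5 + 3 = 9
  C(5) = 1 + C(4) + C(3) = 1 + 9 + 5 = 15
  C(6) = 1 + C(5) + C(4) = 1 + 15 + 9 = 25
  C(7) = 1 + C(6) + C(5) = 1 + 25 + 15 = 41
  C(8) = 1 + C(7) + C(6) = 1 + 41 + 25 = 67
Total calls = C(8) = 67


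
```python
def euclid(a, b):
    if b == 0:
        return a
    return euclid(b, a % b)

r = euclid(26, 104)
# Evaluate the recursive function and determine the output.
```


euclid(26, 104)
= euclid(104, 26 % 104) = euclid(104, 26)
= euclid(26, 104 % 26) = euclid(26, 0)
b == 0, return a = 26


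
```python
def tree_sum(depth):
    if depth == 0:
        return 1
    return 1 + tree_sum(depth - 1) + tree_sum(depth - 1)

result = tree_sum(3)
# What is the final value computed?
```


tree_sum(3)
= 1 + tree_sum(2) + tree_sum(2)
= 1 + 2 * tree_sum(2)
tree_sum(k) = 2^(k+1) - 1
tree_sum(0) = 1
tree_sum(1) = 3
tree_sum(2) = 7
tree_sum(3) = 15
tree_sum(3) = 2^4 - 1 = 15


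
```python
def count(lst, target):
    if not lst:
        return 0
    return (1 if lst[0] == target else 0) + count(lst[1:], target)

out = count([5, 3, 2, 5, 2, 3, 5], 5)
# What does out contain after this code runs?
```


count([5, 3, 2, 5, 2, 3, 5], 5)
lst[0]=5 == 5: 1 + count([3, 2, 5, 2, 3, 5], 5)
lst[0]=3 != 5: 0 + count([2, 5, 2, 3, 5], 5)
lst[0]=2 != 5: 0 + count([5, 2, 3, 5], 5)
lst[0]=5 == 5: 1 + count([2, 3, 5], 5)
lst[0]=2 != 5: 0 + count([3, 5], 5)
lst[0]=3 != 5: 0 + count([5], 5)
lst[0]=5 == 5: 1 + count([], 5)
= 3


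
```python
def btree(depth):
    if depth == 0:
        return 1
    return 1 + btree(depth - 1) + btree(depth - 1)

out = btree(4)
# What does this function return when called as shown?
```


btree(4)
= 1 + btree(3) + btree(3)
= 1 + 2 * btree(3)
btree(k) = 2^(k+1) - 1
btree(0) = 1
btree(1) = 3
btree(2) = 7
btree(3) = 15
btree(4) = 31
btree(4) = 2^5 - 1 = 31


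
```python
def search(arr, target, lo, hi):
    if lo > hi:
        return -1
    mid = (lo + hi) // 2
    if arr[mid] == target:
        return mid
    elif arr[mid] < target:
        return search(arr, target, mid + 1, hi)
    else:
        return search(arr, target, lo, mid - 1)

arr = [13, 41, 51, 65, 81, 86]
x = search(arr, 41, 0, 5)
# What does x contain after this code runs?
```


search(arr, 41, 0, 5)
lo=0, hi=5, mid=2, arr[mid]=51
51 > 41, search left half
lo=0, hi=1, mid=0, arr[mid]=13
13 < 41, search right half
lo=1, hi=1, mid=1, arr[mid]=41
arr[1] == 41, found at index 1
= 1


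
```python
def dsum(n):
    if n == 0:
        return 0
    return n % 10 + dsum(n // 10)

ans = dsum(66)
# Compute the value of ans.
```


dsum(66)
= 6 + dsum(6)
= 6 + 6 + dsum(0)
= 6 + 6 + 0
= 12


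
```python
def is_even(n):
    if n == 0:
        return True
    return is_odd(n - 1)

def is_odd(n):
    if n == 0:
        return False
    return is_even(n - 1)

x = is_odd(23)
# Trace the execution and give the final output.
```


is_odd(23)
= is_even(22)
= is_odd(21)
= is_even(20)
= is_odd(19)
= is_even(18)
= is_odd(17)
= is_even(16)
= is_odd(15)
= is_even(14)
= is_odd(13)
= is_even(12)
= is_odd(11)
= is_even(10)
= is_odd(9)
= is_even(8)
= is_odd(7)
= is_even(6)
= is_odd(5)
= is_even(4)
= is_odd(3)
= is_even(2)
= is_odd(1)
= is_even(0)
n == 0: return True
= True


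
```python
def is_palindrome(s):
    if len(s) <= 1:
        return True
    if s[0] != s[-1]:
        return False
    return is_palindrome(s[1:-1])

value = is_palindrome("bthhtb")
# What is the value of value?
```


is_palindrome("bthhtb")
"bthhtb": s[0]='b' == s[-1]='b' -> is_palindrome("thht")
"thht": s[0]='t' == s[-1]='t' -> is_palindrome("hh")
"hh": s[0]='h' == s[-1]='h' -> is_palindrome("")
"": len <= 1 -> True
= True


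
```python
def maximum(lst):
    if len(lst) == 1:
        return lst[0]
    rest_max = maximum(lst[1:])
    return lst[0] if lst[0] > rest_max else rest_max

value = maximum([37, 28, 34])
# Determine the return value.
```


maximum([37, 28, 34])
= compare 37 with maximum([28, 34])
= compare 28 with maximum([34])
Base: maximum([34]) = 34
compare 28 with 34: max = 34
compare 37 with 34: max = 37
= 37


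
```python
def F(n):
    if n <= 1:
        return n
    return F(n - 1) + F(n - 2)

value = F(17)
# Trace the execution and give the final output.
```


F(17)
= F(16) + F(15)
= (F(15) + F(14)) + F(15)
Computing bottom-up: F(0)=0, F(1)=1, F(2)=1, F(3)=2, F(4)=3, F(5)=5, F(6)=8, F(7)=13, F(8)=21, F(9)=34, F(10)=55, F(11)=89, F(12)=144, F(13)=233, F(14)=377, F(15)=610, F(16)=987, F(17)=1597
= 1597


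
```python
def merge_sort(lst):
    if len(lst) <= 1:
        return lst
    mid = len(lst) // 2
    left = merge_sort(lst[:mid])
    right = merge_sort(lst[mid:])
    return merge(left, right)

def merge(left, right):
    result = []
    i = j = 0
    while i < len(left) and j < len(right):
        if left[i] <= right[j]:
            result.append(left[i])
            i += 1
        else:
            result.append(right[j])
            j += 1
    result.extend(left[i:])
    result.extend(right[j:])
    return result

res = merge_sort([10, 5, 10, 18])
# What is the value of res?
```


merge_sort([10, 5, 10, 18])
Split into [10, 5] and [10, 18]
Left sorted: [5, 10]
Right sorted: [10, 18]
Merge [5, 10] and [10, 18]
= [5, 10, 10, 18]


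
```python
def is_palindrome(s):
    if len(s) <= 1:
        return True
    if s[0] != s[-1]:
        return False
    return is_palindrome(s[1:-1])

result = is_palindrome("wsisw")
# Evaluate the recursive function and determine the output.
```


is_palindrome("wsisw")
"wsisw": s[0]='w' == s[-1]='w' -> is_palindrome("sis")
"sis": s[0]='s' == s[-1]='s' -> is_palindrome("i")
"i": len <= 1 -> True
= True


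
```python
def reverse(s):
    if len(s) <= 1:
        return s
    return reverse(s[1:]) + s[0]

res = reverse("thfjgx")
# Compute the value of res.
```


reverse("thfjgx")
= reverse("hfjgx") + "t"
= reverse("fjgx") + "h" + "t"
= reverse("jgx") + "f" + "h" + "t"
= reverse("gx") + "j" + "f" + "h" + "t"
= reverse("x") + "g" + "j" + "f" + "h" + "t"
= "x" + "g" + "j" + "f" + "h" + "t"
= "xgjfht"


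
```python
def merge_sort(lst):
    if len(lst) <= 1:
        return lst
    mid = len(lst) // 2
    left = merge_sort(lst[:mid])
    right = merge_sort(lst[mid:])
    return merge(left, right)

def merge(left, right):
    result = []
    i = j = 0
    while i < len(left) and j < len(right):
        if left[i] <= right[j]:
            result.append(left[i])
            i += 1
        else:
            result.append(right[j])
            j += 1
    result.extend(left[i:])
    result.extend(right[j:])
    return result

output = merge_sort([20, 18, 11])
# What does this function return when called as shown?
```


merge_sort([20, 18, 11])
Split into [20] and [18, 11]
Left sorted: [20]
Right sorted: [11, 18]
Merge [20] and [11, 18]
= [11, 18, 20]


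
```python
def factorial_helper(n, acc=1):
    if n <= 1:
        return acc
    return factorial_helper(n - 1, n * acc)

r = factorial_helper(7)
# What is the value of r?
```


factorial_helper(7, 1)
= factorial_helper(6, 7 * 1) = factorial_helper(6, 7)
= factorial_helper(5, 6 * 7) = factorial_helper(5, 42)
= factorial_helper(4, 5 * 42) = factorial_helper(4, 210)
= factorial_helper(3, 4 * 210) = factorial_helper(3, 840)
= factorial_helper(2, 3 * 840) = factorial_helper(2, 2520)
= factorial_helper(1, 2 * 2520) = factorial_helper(1, 5040)
n <= 1, return acc = 5040


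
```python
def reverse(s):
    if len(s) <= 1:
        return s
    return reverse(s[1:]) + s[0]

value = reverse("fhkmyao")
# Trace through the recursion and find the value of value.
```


reverse("fhkmyao")
= reverse("hkmyao") + "f"
= reverse("kmyao") + "h" + "f"
= reverse("myao") + "k" + "h" + "f"
= reverse("yao") + "m" + "k" + "h" + "f"
= reverse("ao") + "y" + "m" + "k" + "h" + "f"
= reverse("o") + "a" + "y" + "m" + "k" + "h" + "f"
= "o" + "a" + "y" + "m" + "k" + "h" + "f"
= "oaymkhf"


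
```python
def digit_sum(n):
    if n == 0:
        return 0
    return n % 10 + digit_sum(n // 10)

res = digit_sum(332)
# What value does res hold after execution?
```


digit_sum(332)
= 2 + digit_sum(33)
= 2 + 3 + digit_sum(3)
= 2 + 3 + 3 + digit_sum(0)
= 2 + 3 + 3 + 0
= 8


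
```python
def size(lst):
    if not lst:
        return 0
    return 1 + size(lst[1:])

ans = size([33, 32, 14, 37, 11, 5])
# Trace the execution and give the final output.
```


size([33, 32, 14, 37, 11, 5])
= 1 + size([32, 14, 37, 11, 5])
= 1 + 1 + size([14, 37, 11, 5])
= 1 + 1 + 1 + size([37, 11, 5])
= 1 + 1 + 1 + 1 + size([11, 5])
= 1 + 1 + 1 + 1 + 1 + size([5])
= 1 + 1 + 1 + 1 + 1 + 1 + size([])
= 1 + 1 + 1 + 1 + 1 + 1 + 0
= 6


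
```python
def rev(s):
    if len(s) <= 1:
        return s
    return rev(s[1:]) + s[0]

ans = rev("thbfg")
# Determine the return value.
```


rev("thbfg")
= rev("hbfg") + "t"
= rev("bfg") + "h" + "t"
= rev("fg") + "b" + "h" + "t"
= rev("g") + "f" + "b" + "h" + "t"
= "g" + "f" + "b" + "h" + "t"
= "gfbht"


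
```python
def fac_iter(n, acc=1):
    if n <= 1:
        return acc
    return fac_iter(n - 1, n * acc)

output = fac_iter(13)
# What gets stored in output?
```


fac_iter(13, 1)
= fac_iter(12, 13 * 1) = fac_iter(12, 13)
= fac_iter(11, 12 * 13) = fac_iter(11, 156)
= fac_iter(10, 11 * 156) = fac_iter(10, 1716)
= fac_iter(9, 10 * 1716) = fac_iter(9, 17160)
= fac_iter(8, 9 * 17160) = fac_iter(8, 154440)
= fac_iter(7, 8 * 154440) = fac_iter(7, 1235520)
= fac_iter(6, 7 * 1235520) = fac_iter(6, 8648640)
= fac_iter(5, 6 * 8648640) = fac_iter(5, 51891840)
= fac_iter(4, 5 * 51891840) = fac_iter(4, 259459200)
= fac_iter(3, 4 * 259459200) = fac_iter(3, 1037836800)
= fac_iter(2, 3 * 1037836800) = fac_iter(2, 3113510400)
= fac_iter(1, 2 * 3113510400) = fac_iter(1, 6227020800)
n <= 1, return acc = 6227020800


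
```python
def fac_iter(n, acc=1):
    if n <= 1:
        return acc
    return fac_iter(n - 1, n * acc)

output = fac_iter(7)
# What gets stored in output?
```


fac_iter(7, 1)
= fac_iter(6, 7 * 1) = fac_iter(6, 7)
= fac_iter(5, 6 * 7) = fac_iter(5, 42)
= fac_iter(4, 5 * 42) = fac_iter(4, 210)
= fac_iter(3, 4 * 210) = fac_iter(3, 840)
= fac_iter(2, 3 * 840) = fac_iter(2, 2520)
= fac_iter(1, 2 * 2520) = fac_iter(1, 5040)
n <= 1, return acc = 5040


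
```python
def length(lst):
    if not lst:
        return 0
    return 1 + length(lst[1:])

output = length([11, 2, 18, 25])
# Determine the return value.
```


length([11, 2, 18, 25])
= 1 + length([2, 18, 25])
= 1 + 1 + length([18, 25])
= 1 + 1 + 1 + length([25])
= 1 + 1 + 1 + 1 + length([])
= 1 + 1 + 1 + 1 + 0
= 4


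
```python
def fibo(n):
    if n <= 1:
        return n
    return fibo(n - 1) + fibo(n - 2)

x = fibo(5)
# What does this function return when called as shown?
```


fibo(5)
= fibo(4) + fibo(3)
= (fibo(3) + fibo(2)) + fibo(3)
Computing bottom-up: fibo(0)=0, fibo(1)=1, fibo(2)=1, fibo(3)=2, fibo(4)=3, fibo(5)=5
= 5


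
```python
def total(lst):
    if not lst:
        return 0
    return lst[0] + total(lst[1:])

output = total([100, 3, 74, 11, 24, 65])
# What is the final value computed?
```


total([100, 3, 74, 11, 24, 65])
= 100 + total([3, 74, 11, 24, 65])
= 100 + 3 + total([74, 11, 24, 65])
= 100 + 3 + 74 + total([11, 24, 65])
= 100 + 3 + 74 + 11 + total([24, 65])
= 100 + 3 + 74 + 11 + 24 + total([65])
= 100 + 3 + 74 + 11 + 24 + 65 + total([])
= 100 + 3 + 74 + 11 + 24 + 65 + 0
= 277


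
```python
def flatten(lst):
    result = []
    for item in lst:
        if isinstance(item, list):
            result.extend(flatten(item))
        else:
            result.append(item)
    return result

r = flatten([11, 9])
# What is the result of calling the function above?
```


flatten([11, 9])
Processing each element:
  11 is not a list -> append 11
  9 is not a list -> append 9
= [11, 9]


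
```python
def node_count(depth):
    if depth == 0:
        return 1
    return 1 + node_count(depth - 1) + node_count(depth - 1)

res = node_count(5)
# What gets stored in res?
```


node_count(5)
= 1 + node_count(4) + node_count(4)
= 1 + 2 * node_count(4)
node_count(k) = 2^(k+1) - 1
node_count(0) = 1
node_count(1) = 3
node_count(2) = 7
node_count(3) = 15
node_count(4) = 31
node_count(5) = 2^6 - 1 = 63


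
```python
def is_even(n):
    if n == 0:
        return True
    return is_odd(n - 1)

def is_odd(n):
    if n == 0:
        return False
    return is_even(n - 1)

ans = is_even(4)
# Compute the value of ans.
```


is_even(4)
= is_odd(3)
= is_even(2)
= is_odd(1)
= is_even(0)
n == 0: return True
= True


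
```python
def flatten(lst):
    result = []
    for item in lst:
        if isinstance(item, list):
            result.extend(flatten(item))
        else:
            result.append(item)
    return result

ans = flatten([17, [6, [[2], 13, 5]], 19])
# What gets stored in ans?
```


flatten([17, [6, [[2], 13, 5]], 19])
Processing each element:
  17 is not a list -> append 17
  [6, [[2], 13, 5]] is a list -> flatten recursively -> [6, 2, 13, 5]
  19 is not a list -> append 19
= [17, 6, 2, 13, 5, 19]


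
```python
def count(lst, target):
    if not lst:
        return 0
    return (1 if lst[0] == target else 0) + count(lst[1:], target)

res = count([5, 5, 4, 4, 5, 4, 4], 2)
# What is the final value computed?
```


count([5, 5, 4, 4, 5, 4, 4], 2)
lst[0]=5 != 2: 0 + count([5, 4, 4, 5, 4, 4], 2)
lst[0]=5 != 2: 0 + count([4, 4, 5, 4, 4], 2)
lst[0]=4 != 2: 0 + count([4, 5, 4, 4], 2)
lst[0]=4 != 2: 0 + count([5, 4, 4], 2)
lst[0]=5 != 2: 0 + count([4, 4], 2)
lst[0]=4 != 2: 0 + count([4], 2)
lst[0]=4 != 2: 0 + count([], 2)
= 0


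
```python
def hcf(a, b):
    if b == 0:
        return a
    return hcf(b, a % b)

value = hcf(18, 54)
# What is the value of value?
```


hcf(18, 54)
= hcf(54, 18 % 54) = hcf(54, 18)
= hcf(18, 54 % 18) = hcf(18, 0)
b == 0, return a = 18


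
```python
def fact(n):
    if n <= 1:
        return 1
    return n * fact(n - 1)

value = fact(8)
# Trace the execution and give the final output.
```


fact(8)
= 8 * fact(7)
= 8 * 7 * fact(6)
= 8 * 7 * 6 * fact(5)
= 8 * 7 * 6 * 5 * fact(4)
= 8 * 7 * 6 * 5 * 4 * fact(3)
= 8 * 7 * 6 * 5 * 4 * 3 * fact(2)
= 8 * 7 * 6 * 5 * 4 * 3 * 2 * fact(1)
= 8 * 7 * 6 * 5 * 4 * 3 * 2 * 1
= 40320
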